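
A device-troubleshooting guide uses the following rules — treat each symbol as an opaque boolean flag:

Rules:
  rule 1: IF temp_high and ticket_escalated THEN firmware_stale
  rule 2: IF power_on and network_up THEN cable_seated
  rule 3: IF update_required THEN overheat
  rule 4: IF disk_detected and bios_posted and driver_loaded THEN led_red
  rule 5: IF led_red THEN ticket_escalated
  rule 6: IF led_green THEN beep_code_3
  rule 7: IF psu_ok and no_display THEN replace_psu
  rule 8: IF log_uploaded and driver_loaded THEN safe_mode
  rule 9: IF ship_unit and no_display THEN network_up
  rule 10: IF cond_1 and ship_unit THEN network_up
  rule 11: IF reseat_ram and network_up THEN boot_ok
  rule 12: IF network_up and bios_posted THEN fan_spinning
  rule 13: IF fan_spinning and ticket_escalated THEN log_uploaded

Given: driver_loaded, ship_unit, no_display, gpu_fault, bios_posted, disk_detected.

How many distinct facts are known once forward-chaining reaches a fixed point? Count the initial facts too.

12

Round 1 fires rule 4, rule 9, giving led_red, network_up.
Round 2 fires rule 5, rule 12, giving ticket_escalated, fan_spinning.
Round 3 fires rule 13, giving log_uploaded.
Round 4 fires rule 8, giving safe_mode.
Closure: {bios_posted, disk_detected, driver_loaded, fan_spinning, gpu_fault, led_red, log_uploaded, network_up, no_display, safe_mode, ship_unit, ticket_escalated} — 12 facts.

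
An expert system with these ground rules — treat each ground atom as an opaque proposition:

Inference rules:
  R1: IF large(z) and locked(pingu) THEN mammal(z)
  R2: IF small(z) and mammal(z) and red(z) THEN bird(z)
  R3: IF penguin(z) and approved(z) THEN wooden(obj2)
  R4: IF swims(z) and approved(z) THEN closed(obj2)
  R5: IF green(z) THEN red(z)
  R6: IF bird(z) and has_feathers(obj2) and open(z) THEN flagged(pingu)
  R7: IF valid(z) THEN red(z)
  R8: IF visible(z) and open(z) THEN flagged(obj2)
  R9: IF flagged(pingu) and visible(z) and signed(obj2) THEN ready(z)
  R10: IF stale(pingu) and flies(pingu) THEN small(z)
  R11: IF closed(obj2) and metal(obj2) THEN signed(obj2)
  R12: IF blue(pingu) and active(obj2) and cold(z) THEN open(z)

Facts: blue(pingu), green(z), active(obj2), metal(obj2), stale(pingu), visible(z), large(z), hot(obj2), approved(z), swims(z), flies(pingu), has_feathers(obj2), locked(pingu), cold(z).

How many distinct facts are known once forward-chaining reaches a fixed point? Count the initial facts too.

24

[1] R1 [IF large(z) and locked(pingu) THEN mammal(z)]; R4 [IF swims(z) and approved(z) THEN closed(obj2)]; R5 [IF green(z) THEN red(z)]; R10 [IF stale(pingu) and flies(pingu) THEN small(z)]; R12 [IF blue(pingu) and active(obj2) and cold(z) THEN open(z)]. ⇒ new: mammal(z), closed(obj2), red(z), small(z), open(z).
[2] R2 [IF small(z) and mammal(z) and red(z) THEN bird(z)]; R8 [IF visible(z) and open(z) THEN flagged(obj2)]; R11 [IF closed(obj2) and metal(obj2) THEN signed(obj2)]. ⇒ new: bird(z), flagged(obj2), signed(obj2).
[3] R6 [IF bird(z) and has_feathers(obj2) and open(z) THEN flagged(pingu)]. ⇒ new: flagged(pingu).
[4] R9 [IF flagged(pingu) and visible(z) and signed(obj2) THEN ready(z)]. ⇒ new: ready(z).
Closure: {active(obj2), approved(z), bird(z), blue(pingu), closed(obj2), cold(z), flagged(obj2), flagged(pingu), flies(pingu), green(z), has_feathers(obj2), hot(obj2), large(z), locked(pingu), mammal(z), metal(obj2), open(z), ready(z), red(z), signed(obj2), small(z), stale(pingu), swims(z), visible(z)} — 24 facts.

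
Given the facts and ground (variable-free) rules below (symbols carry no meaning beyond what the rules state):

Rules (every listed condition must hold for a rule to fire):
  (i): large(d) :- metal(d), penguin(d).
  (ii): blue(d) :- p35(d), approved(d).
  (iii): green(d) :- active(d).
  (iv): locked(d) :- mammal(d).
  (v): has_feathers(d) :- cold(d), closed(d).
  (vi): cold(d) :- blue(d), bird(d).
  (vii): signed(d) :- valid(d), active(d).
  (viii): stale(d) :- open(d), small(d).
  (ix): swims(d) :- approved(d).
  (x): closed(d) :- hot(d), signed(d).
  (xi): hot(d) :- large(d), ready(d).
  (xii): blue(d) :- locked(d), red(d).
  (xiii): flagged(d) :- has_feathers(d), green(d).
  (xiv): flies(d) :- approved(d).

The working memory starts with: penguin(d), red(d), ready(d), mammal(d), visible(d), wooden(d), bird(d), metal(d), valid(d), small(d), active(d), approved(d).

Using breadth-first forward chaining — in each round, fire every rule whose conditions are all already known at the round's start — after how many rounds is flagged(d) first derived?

5

Round 1 fires (i), (iii), (iv), (vii), (ix), (xiv), giving large(d), green(d), locked(d), signed(d), swims(d), flies(d).
Round 2 fires (xi), (xii), giving hot(d), blue(d).
Round 3 fires (vi), (x), giving cold(d), closed(d).
Round 4 fires (v), giving has_feathers(d).
Round 5 fires (xiii), giving flagged(d).
flagged(d) first appears in round 5.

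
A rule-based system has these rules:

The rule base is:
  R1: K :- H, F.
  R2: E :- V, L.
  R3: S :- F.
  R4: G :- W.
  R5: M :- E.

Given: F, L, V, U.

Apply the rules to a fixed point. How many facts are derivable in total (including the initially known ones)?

Round 1: R2 [E :- V, L.]; R3 [S :- F.]. Adds E, S.
Round 2: R5 [M :- E.]. Adds M.
Closure: {E, F, L, M, S, U, V} — 7 facts.

7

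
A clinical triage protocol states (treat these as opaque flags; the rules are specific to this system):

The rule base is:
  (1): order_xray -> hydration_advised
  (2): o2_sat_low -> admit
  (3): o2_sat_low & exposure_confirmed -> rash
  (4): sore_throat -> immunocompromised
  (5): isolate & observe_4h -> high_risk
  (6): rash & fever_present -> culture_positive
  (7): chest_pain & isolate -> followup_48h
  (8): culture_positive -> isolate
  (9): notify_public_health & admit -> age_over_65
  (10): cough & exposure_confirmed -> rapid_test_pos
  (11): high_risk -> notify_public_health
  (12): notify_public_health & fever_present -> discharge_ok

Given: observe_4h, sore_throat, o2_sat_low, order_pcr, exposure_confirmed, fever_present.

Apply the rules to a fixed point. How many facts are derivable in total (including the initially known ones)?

15

Round 1: (2) [o2_sat_low -> admit]; (3) [o2_sat_low & exposure_confirmed -> rash]; (4) [sore_throat -> immunocompromised]. Adds admit, rash, immunocompromised.
Round 2: (6) [rash & fever_present -> culture_positive]. Adds culture_positive.
Round 3: (8) [culture_positive -> isolate]. Adds isolate.
Round 4: (5) [isolate & observe_4h -> high_risk]. Adds high_risk.
Round 5: (11) [high_risk -> notify_public_health]. Adds notify_public_health.
Round 6: (9) [notify_public_health & admit -> age_over_65]; (12) [notify_public_health & fever_present -> discharge_ok]. Adds age_over_65, discharge_ok.
Closure: {admit, age_over_65, culture_positive, discharge_ok, exposure_confirmed, fever_present, high_risk, immunocompromised, isolate, notify_public_health, o2_sat_low, observe_4h, order_pcr, rash, sore_throat} — 15 facts.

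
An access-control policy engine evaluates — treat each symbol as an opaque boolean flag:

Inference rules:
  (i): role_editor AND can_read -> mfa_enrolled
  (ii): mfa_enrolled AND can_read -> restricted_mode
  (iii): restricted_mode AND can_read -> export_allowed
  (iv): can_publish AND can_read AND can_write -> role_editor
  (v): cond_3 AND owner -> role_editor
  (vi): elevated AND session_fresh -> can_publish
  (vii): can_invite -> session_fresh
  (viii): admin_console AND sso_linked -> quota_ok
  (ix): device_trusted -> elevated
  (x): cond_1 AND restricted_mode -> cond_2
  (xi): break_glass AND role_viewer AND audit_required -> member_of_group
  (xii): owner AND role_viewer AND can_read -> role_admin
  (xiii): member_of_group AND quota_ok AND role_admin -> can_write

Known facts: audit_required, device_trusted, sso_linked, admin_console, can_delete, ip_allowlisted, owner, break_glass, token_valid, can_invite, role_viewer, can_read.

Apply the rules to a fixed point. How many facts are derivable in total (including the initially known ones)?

Round 1: (vii) [can_invite -> session_fresh]; (viii) [admin_console AND sso_linked -> quota_ok]; (ix) [device_trusted -> elevated]; (xi) [break_glass AND role_viewer AND audit_required -> member_of_group]; (xii) [owner AND role_viewer AND can_read -> role_admin]. New: session_fresh, quota_ok, elevated, member_of_group, role_admin.
Round 2: (vi) [elevated AND session_fresh -> can_publish]; (xiii) [member_of_group AND quota_ok AND role_admin -> can_write]. New: can_publish, can_write.
Round 3: (iv) [can_publish AND can_read AND can_write -> role_editor]. New: role_editor.
Round 4: (i) [role_editor AND can_read -> mfa_enrolled]. New: mfa_enrolled.
Round 5: (ii) [mfa_enrolled AND can_read -> restricted_mode]. New: restricted_mode.
Round 6: (iii) [restricted_mode AND can_read -> export_allowed]. New: export_allowed.
Closure: {admin_console, audit_required, break_glass, can_delete, can_invite, can_publish, can_read, can_write, device_trusted, elevated, export_allowed, ip_allowlisted, member_of_group, mfa_enrolled, owner, quota_ok, restricted_mode, role_admin, role_editor, role_viewer, session_fresh, sso_linked, token_valid} — 23 facts.

23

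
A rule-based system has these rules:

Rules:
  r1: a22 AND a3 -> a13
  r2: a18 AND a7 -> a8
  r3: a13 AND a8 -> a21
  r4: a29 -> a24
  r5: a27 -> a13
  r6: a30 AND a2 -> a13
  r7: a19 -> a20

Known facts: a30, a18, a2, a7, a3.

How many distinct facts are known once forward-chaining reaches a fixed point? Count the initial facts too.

8

Round 1 fires r2, r6, giving a8, a13.
Round 2 fires r3, giving a21.
Closure: {a13, a18, a2, a21, a3, a30, a7, a8} — 8 facts.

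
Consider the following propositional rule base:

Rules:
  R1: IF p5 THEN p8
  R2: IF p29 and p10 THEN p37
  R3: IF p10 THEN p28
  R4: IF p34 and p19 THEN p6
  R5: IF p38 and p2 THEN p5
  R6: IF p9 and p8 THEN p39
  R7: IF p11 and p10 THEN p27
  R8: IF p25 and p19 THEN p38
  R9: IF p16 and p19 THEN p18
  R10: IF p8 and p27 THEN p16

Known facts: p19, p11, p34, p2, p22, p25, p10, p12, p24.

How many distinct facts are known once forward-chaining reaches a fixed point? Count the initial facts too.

Round 1 — R3, R4, R7, R8, derive p28, p6, p27, p38.
Round 2 — R5, derive p5.
Round 3 — R1, derive p8.
Round 4 — R10, derive p16.
Round 5 — R9, derive p18.
Closure: {p10, p11, p12, p16, p18, p19, p2, p22, p24, p25, p27, p28, p34, p38, p5, p6, p8} — 17 facts.

17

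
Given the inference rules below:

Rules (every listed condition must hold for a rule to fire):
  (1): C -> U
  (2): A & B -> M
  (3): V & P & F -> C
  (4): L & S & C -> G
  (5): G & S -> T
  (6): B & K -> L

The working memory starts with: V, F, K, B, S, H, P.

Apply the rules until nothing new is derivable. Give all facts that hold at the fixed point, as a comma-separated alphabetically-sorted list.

Round 1: (3) [V & P & F -> C]; (6) [B & K -> L]. Adds C, L.
Round 2: (1) [C -> U]; (4) [L & S & C -> G]. Adds U, G.
Round 3: (5) [G & S -> T]. Adds T.

B, C, F, G, H, K, L, P, S, T, U, V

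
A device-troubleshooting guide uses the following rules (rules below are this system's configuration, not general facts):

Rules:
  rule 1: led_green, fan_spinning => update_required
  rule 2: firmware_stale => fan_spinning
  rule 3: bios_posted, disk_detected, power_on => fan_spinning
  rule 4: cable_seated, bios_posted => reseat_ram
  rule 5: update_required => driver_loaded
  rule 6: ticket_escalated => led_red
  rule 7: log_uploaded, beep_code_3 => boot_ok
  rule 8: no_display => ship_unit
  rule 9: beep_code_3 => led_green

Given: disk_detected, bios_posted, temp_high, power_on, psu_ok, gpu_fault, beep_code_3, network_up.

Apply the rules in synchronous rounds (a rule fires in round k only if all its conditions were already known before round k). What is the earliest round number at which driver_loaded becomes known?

Round 1 — rule 3, rule 9, derive fan_spinning, led_green.
Round 2 — rule 1, derive update_required.
Round 3 — rule 5, derive driver_loaded.
driver_loaded first appears in round 3.

3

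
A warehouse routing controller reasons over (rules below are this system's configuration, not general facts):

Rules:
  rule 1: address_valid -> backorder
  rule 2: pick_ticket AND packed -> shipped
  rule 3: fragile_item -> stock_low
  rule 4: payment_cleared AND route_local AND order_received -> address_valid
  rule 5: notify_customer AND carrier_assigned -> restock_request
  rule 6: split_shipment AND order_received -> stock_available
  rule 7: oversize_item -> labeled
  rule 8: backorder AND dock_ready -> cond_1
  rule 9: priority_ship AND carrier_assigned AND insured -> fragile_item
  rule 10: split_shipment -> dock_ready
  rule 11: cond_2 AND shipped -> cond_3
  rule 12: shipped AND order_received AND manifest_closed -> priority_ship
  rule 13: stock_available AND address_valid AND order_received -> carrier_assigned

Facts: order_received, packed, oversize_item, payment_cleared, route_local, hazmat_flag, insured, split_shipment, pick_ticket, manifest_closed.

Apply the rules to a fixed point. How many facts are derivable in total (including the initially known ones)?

21

Round 1: rule 2 [pick_ticket AND packed -> shipped]; rule 4 [payment_cleared AND route_local AND order_received -> address_valid]; rule 6 [split_shipment AND order_received -> stock_available]; rule 7 [oversize_item -> labeled]; rule 10 [split_shipment -> dock_ready]. Adds shipped, address_valid, stock_available, labeled, dock_ready.
Round 2: rule 1 [address_valid -> backorder]; rule 12 [shipped AND order_received AND manifest_closed -> priority_ship]; rule 13 [stock_available AND address_valid AND order_received -> carrier_assigned]. Adds backorder, priority_ship, carrier_assigned.
Round 3: rule 8 [backorder AND dock_ready -> cond_1]; rule 9 [priority_ship AND carrier_assigned AND insured -> fragile_item]. Adds cond_1, fragile_item.
Round 4: rule 3 [fragile_item -> stock_low]. Adds stock_low.
Closure: {address_valid, backorder, carrier_assigned, cond_1, dock_ready, fragile_item, hazmat_flag, insured, labeled, manifest_closed, order_received, oversize_item, packed, payment_cleared, pick_ticket, priority_ship, route_local, shipped, split_shipment, stock_available, stock_low} — 21 facts.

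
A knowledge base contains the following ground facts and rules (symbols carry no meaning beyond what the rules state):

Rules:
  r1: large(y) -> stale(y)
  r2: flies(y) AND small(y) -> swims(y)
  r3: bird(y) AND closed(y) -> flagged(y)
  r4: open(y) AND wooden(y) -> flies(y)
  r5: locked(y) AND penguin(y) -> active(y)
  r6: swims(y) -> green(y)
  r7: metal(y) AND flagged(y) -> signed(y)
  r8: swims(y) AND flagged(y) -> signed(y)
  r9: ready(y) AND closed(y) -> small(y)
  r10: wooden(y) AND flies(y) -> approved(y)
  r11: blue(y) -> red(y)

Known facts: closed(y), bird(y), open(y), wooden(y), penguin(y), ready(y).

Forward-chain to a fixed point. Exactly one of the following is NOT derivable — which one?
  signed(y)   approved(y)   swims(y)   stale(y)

[1] r3 [bird(y) AND closed(y) -> flagged(y)]; r4 [open(y) AND wooden(y) -> flies(y)]; r9 [ready(y) AND closed(y) -> small(y)]. ⇒ new: flagged(y), flies(y), small(y).
[2] r2 [flies(y) AND small(y) -> swims(y)]; r10 [wooden(y) AND flies(y) -> approved(y)]. ⇒ new: swims(y), approved(y).
[3] r6 [swims(y) -> green(y)]; r8 [swims(y) AND flagged(y) -> signed(y)]. ⇒ new: green(y), signed(y).
Derived: signed(y) (round 3), approved(y) (round 2), swims(y) (round 2). stale(y) never appears in any round.

stale(y)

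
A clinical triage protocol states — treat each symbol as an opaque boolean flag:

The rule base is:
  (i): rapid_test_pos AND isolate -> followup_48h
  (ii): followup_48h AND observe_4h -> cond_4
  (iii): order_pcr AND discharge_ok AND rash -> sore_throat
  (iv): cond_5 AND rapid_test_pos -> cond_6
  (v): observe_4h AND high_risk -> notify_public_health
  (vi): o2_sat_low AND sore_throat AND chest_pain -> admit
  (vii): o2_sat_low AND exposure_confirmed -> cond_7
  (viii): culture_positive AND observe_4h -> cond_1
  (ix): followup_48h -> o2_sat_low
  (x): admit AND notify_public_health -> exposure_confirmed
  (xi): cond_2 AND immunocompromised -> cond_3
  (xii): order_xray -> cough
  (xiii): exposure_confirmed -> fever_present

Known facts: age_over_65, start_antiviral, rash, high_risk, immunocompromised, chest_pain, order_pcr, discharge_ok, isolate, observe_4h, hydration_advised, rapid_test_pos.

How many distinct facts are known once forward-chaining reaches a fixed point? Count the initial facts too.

[1] (i) [rapid_test_pos AND isolate -> followup_48h]; (iii) [order_pcr AND discharge_ok AND rash -> sore_throat]; (v) [observe_4h AND high_risk -> notify_public_health]. ⇒ new: followup_48h, sore_throat, notify_public_health.
[2] (ii) [followup_48h AND observe_4h -> cond_4]; (ix) [followup_48h -> o2_sat_low]. ⇒ new: cond_4, o2_sat_low.
[3] (vi) [o2_sat_low AND sore_throat AND chest_pain -> admit]. ⇒ new: admit.
[4] (x) [admit AND notify_public_health -> exposure_confirmed]. ⇒ new: exposure_confirmed.
[5] (vii) [o2_sat_low AND exposure_confirmed -> cond_7]; (xiii) [exposure_confirmed -> fever_present]. ⇒ new: cond_7, fever_present.
Closure: {admit, age_over_65, chest_pain, cond_4, cond_7, discharge_ok, exposure_confirmed, fever_present, followup_48h, high_risk, hydration_advised, immunocompromised, isolate, notify_public_health, o2_sat_low, observe_4h, order_pcr, rapid_test_pos, rash, sore_throat, start_antiviral} — 21 facts.

21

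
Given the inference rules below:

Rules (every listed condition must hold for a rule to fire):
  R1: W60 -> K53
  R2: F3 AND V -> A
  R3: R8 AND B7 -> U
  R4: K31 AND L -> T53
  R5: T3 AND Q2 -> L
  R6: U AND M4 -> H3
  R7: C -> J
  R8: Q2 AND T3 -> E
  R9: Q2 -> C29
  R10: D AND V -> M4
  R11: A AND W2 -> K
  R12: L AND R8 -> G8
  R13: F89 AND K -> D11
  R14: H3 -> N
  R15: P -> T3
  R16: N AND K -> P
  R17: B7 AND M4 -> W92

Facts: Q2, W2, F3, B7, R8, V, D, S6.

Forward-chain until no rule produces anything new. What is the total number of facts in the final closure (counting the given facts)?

21

Round 1: R2 [F3 AND V -> A]; R3 [R8 AND B7 -> U]; R9 [Q2 -> C29]; R10 [D AND V -> M4]. New: A, U, C29, M4.
Round 2: R6 [U AND M4 -> H3]; R11 [A AND W2 -> K]; R17 [B7 AND M4 -> W92]. New: H3, K, W92.
Round 3: R14 [H3 -> N]. New: N.
Round 4: R16 [N AND K -> P]. New: P.
Round 5: R15 [P -> T3]. New: T3.
Round 6: R5 [T3 AND Q2 -> L]; R8 [Q2 AND T3 -> E]. New: L, E.
Round 7: R12 [L AND R8 -> G8]. New: G8.
Closure: {A, B7, C29, D, E, F3, G8, H3, K, L, M4, N, P, Q2, R8, S6, T3, U, V, W2, W92} — 21 facts.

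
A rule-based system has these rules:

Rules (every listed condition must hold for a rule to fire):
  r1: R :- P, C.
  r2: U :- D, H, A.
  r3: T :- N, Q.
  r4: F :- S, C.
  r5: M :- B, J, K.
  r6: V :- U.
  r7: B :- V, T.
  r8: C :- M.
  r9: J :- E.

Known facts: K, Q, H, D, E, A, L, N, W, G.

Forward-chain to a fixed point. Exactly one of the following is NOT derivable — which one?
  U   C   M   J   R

Round 1 fires r2, r3, r9, giving U, T, J.
Round 2 fires r6, giving V.
Round 3 fires r7, giving B.
Round 4 fires r5, giving M.
Round 5 fires r8, giving C.
Derived: J (round 1), C (round 5), M (round 4), U (round 1). R never appears in any round.

R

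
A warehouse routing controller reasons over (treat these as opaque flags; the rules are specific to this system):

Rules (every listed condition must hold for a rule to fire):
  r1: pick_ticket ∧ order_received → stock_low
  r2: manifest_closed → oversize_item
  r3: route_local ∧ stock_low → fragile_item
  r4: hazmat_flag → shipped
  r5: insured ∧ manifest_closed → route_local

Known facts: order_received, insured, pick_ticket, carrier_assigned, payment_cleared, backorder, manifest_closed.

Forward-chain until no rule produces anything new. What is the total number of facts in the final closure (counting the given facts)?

[1] r1 [pick_ticket ∧ order_received → stock_low]; r2 [manifest_closed → oversize_item]; r5 [insured ∧ manifest_closed → route_local]. ⇒ new: stock_low, oversize_item, route_local.
[2] r3 [route_local ∧ stock_low → fragile_item]. ⇒ new: fragile_item.
Closure: {backorder, carrier_assigned, fragile_item, insured, manifest_closed, order_received, oversize_item, payment_cleared, pick_ticket, route_local, stock_low} — 11 facts.

11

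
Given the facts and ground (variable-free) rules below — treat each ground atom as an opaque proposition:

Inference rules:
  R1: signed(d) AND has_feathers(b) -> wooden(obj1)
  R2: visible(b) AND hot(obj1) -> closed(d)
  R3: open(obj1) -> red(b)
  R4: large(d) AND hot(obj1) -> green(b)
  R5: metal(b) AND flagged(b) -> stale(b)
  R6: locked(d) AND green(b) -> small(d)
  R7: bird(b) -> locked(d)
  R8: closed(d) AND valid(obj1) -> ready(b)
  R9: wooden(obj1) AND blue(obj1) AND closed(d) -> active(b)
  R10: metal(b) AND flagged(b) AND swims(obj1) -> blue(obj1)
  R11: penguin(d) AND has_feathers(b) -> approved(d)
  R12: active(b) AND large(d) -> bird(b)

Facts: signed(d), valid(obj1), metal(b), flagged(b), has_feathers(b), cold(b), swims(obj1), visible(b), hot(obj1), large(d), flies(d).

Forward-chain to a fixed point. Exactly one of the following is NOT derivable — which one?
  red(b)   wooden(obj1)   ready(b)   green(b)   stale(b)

red(b)

Round 1 — R1, R2, R4, R5, R10, derive wooden(obj1), closed(d), green(b), stale(b), blue(obj1).
Round 2 — R8, R9, derive ready(b), active(b).
Round 3 — R12, derive bird(b).
Round 4 — R7, derive locked(d).
Round 5 — R6, derive small(d).
Derived: wooden(obj1) (round 1), green(b) (round 1), ready(b) (round 2), stale(b) (round 1). red(b) never appears in any round.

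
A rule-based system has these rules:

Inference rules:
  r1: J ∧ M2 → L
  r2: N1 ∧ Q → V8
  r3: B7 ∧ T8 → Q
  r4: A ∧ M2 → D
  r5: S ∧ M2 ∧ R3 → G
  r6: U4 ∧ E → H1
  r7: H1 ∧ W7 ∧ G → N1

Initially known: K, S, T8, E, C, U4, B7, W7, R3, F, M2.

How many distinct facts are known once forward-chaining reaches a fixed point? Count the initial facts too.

Round 1 — r3, r5, r6, derive Q, G, H1.
Round 2 — r7, derive N1.
Round 3 — r2, derive V8.
Closure: {B7, C, E, F, G, H1, K, M2, N1, Q, R3, S, T8, U4, V8, W7} — 16 facts.

16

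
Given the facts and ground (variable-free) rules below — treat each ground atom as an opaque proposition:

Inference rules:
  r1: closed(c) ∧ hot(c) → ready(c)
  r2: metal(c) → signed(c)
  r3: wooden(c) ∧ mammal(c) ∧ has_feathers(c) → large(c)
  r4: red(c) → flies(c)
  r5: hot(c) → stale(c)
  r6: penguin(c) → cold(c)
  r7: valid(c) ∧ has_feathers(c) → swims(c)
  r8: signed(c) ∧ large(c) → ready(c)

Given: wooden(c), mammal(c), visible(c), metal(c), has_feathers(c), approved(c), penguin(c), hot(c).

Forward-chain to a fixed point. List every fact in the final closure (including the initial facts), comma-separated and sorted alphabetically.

approved(c), cold(c), has_feathers(c), hot(c), large(c), mammal(c), metal(c), penguin(c), ready(c), signed(c), stale(c), visible(c), wooden(c)

Round 1: r2 [metal(c) → signed(c)]; r3 [wooden(c) ∧ mammal(c) ∧ has_feathers(c) → large(c)]; r5 [hot(c) → stale(c)]; r6 [penguin(c) → cold(c)]. New: signed(c), large(c), stale(c), cold(c).
Round 2: r8 [signed(c) ∧ large(c) → ready(c)]. New: ready(c).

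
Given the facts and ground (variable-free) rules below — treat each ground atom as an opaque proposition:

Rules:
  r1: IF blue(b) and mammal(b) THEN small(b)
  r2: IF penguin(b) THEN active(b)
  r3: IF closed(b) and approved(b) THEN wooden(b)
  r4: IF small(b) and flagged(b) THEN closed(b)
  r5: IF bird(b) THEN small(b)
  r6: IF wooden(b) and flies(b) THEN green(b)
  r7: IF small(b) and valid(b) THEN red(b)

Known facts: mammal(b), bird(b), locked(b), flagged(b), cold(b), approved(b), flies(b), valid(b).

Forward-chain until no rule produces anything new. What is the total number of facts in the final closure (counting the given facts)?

13

Round 1 fires r5, giving small(b).
Round 2 fires r4, r7, giving closed(b), red(b).
Round 3 fires r3, giving wooden(b).
Round 4 fires r6, giving green(b).
Closure: {approved(b), bird(b), closed(b), cold(b), flagged(b), flies(b), green(b), locked(b), mammal(b), red(b), small(b), valid(b), wooden(b)} — 13 facts.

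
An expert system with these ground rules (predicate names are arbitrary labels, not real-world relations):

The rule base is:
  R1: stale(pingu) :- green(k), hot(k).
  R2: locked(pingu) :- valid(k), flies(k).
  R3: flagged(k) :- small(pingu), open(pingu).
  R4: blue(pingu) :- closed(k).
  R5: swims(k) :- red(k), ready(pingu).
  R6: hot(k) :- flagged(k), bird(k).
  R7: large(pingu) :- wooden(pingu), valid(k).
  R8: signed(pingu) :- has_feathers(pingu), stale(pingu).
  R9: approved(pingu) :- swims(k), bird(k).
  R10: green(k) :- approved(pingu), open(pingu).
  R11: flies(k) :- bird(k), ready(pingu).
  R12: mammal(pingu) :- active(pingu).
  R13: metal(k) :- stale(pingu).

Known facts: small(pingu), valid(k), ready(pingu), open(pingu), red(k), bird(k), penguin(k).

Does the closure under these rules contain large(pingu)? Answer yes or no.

no

Round 1: R3 [flagged(k) :- small(pingu), open(pingu).]; R5 [swims(k) :- red(k), ready(pingu).]; R11 [flies(k) :- bird(k), ready(pingu).]. Adds flagged(k), swims(k), flies(k).
Round 2: R2 [locked(pingu) :- valid(k), flies(k).]; R6 [hot(k) :- flagged(k), bird(k).]; R9 [approved(pingu) :- swims(k), bird(k).]. Adds locked(pingu), hot(k), approved(pingu).
Round 3: R10 [green(k) :- approved(pingu), open(pingu).]. Adds green(k).
Round 4: R1 [stale(pingu) :- green(k), hot(k).]. Adds stale(pingu).
Round 5: R13 [metal(k) :- stale(pingu).]. Adds metal(k).
Fixed point reached. large(pingu) is concluded only by R7; R7 needs wooden(pingu) (never derived).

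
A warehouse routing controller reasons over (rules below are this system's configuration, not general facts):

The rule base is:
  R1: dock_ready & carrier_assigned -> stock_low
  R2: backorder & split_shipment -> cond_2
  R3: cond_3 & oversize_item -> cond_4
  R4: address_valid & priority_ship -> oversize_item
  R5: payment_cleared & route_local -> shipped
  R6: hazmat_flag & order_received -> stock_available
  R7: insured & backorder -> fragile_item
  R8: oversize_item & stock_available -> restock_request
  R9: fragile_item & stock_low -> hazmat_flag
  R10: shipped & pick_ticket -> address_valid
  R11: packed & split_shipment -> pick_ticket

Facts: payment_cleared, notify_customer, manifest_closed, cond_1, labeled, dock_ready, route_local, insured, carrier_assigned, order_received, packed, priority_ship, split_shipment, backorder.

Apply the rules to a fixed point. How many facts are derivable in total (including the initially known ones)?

Round 1 — R1, R2, R5, R7, R11, derive stock_low, cond_2, shipped, fragile_item, pick_ticket.
Round 2 — R9, R10, derive hazmat_flag, address_valid.
Round 3 — R4, R6, derive oversize_item, stock_available.
Round 4 — R8, derive restock_request.
Closure: {address_valid, backorder, carrier_assigned, cond_1, cond_2, dock_ready, fragile_item, hazmat_flag, insured, labeled, manifest_closed, notify_customer, order_received, oversize_item, packed, payment_cleared, pick_ticket, priority_ship, restock_request, route_local, shipped, split_shipment, stock_available, stock_low} — 24 facts.

24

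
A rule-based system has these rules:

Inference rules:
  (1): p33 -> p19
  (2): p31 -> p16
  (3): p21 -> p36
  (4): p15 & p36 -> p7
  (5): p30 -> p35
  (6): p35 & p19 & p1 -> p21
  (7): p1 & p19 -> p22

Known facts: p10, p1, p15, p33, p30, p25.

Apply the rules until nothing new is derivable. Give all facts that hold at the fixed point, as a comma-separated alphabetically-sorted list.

Round 1 — (1), (5), derive p19, p35.
Round 2 — (6), (7), derive p21, p22.
Round 3 — (3), derive p36.
Round 4 — (4), derive p7.

p1, p10, p15, p19, p21, p22, p25, p30, p33, p35, p36, p7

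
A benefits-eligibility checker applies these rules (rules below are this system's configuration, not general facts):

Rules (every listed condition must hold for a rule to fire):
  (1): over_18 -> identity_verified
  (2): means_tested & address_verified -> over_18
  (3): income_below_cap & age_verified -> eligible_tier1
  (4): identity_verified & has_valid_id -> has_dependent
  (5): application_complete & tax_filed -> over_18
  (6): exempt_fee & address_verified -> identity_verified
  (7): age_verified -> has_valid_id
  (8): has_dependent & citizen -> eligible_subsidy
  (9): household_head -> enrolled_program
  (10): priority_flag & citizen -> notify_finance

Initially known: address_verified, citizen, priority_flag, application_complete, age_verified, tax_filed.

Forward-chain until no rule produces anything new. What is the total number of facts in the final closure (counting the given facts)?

Round 1: (5) [application_complete & tax_filed -> over_18]; (7) [age_verified -> has_valid_id]; (10) [priority_flag & citizen -> notify_finance]. New: over_18, has_valid_id, notify_finance.
Round 2: (1) [over_18 -> identity_verified]. New: identity_verified.
Round 3: (4) [identity_verified & has_valid_id -> has_dependent]. New: has_dependent.
Round 4: (8) [has_dependent & citizen -> eligible_subsidy]. New: eligible_subsidy.
Closure: {address_verified, age_verified, application_complete, citizen, eligible_subsidy, has_dependent, has_valid_id, identity_verified, notify_finance, over_18, priority_flag, tax_filed} — 12 facts.

12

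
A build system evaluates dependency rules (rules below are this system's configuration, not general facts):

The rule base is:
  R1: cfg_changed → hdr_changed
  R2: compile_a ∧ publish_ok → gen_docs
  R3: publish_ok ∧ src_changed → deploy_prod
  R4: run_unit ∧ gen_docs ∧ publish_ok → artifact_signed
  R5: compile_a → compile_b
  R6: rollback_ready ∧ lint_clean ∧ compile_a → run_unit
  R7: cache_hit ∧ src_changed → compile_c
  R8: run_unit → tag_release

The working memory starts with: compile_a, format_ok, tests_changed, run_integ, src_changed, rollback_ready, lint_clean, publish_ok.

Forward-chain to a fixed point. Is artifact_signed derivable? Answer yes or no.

yes

[1] R2 [compile_a ∧ publish_ok → gen_docs]; R3 [publish_ok ∧ src_changed → deploy_prod]; R5 [compile_a → compile_b]; R6 [rollback_ready ∧ lint_clean ∧ compile_a → run_unit]. ⇒ new: gen_docs, deploy_prod, compile_b, run_unit.
[2] R4 [run_unit ∧ gen_docs ∧ publish_ok → artifact_signed]; R8 [run_unit → tag_release]. ⇒ new: artifact_signed, tag_release.
artifact_signed appears in round 2, so it is derivable.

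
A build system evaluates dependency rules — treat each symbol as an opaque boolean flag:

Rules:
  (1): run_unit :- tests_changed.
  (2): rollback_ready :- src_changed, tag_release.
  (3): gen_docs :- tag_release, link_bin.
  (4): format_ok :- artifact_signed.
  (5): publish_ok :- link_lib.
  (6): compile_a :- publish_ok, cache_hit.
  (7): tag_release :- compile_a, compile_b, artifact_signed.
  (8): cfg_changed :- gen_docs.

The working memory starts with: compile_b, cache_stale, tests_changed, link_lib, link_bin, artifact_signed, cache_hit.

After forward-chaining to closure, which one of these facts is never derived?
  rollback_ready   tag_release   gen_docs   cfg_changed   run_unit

rollback_ready

Round 1: (1) [run_unit :- tests_changed.]; (4) [format_ok :- artifact_signed.]; (5) [publish_ok :- link_lib.]. New: run_unit, format_ok, publish_ok.
Round 2: (6) [compile_a :- publish_ok, cache_hit.]. New: compile_a.
Round 3: (7) [tag_release :- compile_a, compile_b, artifact_signed.]. New: tag_release.
Round 4: (3) [gen_docs :- tag_release, link_bin.]. New: gen_docs.
Round 5: (8) [cfg_changed :- gen_docs.]. New: cfg_changed.
Derived: tag_release (round 3), cfg_changed (round 5), run_unit (round 1), gen_docs (round 4). rollback_ready never appears in any round.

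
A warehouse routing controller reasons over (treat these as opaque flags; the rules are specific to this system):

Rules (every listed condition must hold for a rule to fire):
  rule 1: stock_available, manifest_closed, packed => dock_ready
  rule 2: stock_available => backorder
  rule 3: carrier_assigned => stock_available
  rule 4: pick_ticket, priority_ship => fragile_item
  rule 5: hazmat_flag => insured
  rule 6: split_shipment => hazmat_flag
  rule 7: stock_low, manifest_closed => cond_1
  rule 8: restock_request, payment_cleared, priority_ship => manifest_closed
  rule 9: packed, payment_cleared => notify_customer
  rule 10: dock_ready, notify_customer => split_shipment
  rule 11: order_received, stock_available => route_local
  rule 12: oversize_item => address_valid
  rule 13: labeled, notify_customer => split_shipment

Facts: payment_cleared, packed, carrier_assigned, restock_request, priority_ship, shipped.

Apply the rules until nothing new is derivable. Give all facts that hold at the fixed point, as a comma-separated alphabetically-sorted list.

Round 1 — rule 3, rule 8, rule 9, derive stock_available, manifest_closed, notify_customer.
Round 2 — rule 1, rule 2, derive dock_ready, backorder.
Round 3 — rule 10, derive split_shipment.
Round 4 — rule 6, derive hazmat_flag.
Round 5 — rule 5, derive insured.

backorder, carrier_assigned, dock_ready, hazmat_flag, insured, manifest_closed, notify_customer, packed, payment_cleared, priority_ship, restock_request, shipped, split_shipment, stock_available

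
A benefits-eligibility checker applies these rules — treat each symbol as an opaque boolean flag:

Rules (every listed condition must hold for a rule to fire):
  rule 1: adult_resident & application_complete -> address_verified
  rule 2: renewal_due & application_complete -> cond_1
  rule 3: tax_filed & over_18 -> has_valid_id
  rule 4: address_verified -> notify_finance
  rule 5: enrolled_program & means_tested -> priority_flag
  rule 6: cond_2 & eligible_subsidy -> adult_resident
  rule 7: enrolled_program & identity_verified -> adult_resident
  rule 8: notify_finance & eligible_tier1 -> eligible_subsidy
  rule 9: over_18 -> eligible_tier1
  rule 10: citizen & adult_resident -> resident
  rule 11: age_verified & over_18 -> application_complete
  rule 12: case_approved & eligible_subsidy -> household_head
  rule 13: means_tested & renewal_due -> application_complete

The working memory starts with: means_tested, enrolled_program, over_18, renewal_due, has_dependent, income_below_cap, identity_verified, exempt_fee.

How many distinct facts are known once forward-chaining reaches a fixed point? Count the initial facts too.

16

Round 1 — rule 5, rule 7, rule 9, rule 13, derive priority_flag, adult_resident, eligible_tier1, application_complete.
Round 2 — rule 1, rule 2, derive address_verified, cond_1.
Round 3 — rule 4, derive notify_finance.
Round 4 — rule 8, derive eligible_subsidy.
Closure: {address_verified, adult_resident, application_complete, cond_1, eligible_subsidy, eligible_tier1, enrolled_program, exempt_fee, has_dependent, identity_verified, income_below_cap, means_tested, notify_finance, over_18, priority_flag, renewal_due} — 16 facts.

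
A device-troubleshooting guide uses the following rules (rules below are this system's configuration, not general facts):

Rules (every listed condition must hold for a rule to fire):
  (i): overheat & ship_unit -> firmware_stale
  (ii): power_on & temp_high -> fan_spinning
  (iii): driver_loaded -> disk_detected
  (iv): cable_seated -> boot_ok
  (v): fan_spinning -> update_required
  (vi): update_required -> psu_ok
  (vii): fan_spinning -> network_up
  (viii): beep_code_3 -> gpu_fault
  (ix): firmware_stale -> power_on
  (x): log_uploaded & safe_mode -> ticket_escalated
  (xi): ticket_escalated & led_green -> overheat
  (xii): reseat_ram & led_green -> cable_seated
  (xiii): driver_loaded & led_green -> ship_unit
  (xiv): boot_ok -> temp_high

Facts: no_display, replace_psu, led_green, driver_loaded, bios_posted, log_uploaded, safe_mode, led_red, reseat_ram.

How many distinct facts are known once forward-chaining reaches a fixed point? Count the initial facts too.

22

Round 1: (iii) [driver_loaded -> disk_detected]; (x) [log_uploaded & safe_mode -> ticket_escalated]; (xii) [reseat_ram & led_green -> cable_seated]; (xiii) [driver_loaded & led_green -> ship_unit]. Adds disk_detected, ticket_escalated, cable_seated, ship_unit.
Round 2: (iv) [cable_seated -> boot_ok]; (xi) [ticket_escalated & led_green -> overheat]. Adds boot_ok, overheat.
Round 3: (i) [overheat & ship_unit -> firmware_stale]; (xiv) [boot_ok -> temp_high]. Adds firmware_stale, temp_high.
Round 4: (ix) [firmware_stale -> power_on]. Adds power_on.
Round 5: (ii) [power_on & temp_high -> fan_spinning]. Adds fan_spinning.
Round 6: (v) [fan_spinning -> update_required]; (vii) [fan_spinning -> network_up]. Adds update_required, network_up.
Round 7: (vi) [update_required -> psu_ok]. Adds psu_ok.
Closure: {bios_posted, boot_ok, cable_seated, disk_detected, driver_loaded, fan_spinning, firmware_stale, led_green, led_red, log_uploaded, network_up, no_display, overheat, power_on, psu_ok, replace_psu, reseat_ram, safe_mode, ship_unit, temp_high, ticket_escalated, update_required} — 22 facts.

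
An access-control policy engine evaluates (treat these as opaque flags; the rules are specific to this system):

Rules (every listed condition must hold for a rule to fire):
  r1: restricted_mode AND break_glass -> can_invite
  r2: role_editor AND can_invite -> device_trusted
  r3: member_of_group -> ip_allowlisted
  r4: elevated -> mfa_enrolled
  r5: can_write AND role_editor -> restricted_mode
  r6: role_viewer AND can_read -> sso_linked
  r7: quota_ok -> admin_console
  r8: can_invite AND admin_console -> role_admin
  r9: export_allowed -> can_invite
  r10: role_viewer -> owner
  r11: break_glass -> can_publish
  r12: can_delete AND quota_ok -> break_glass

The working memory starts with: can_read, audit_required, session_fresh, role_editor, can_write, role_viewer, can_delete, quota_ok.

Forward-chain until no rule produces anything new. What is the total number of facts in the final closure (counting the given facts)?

17

[1] r5 [can_write AND role_editor -> restricted_mode]; r6 [role_viewer AND can_read -> sso_linked]; r7 [quota_ok -> admin_console]; r10 [role_viewer -> owner]; r12 [can_delete AND quota_ok -> break_glass]. ⇒ new: restricted_mode, sso_linked, admin_console, owner, break_glass.
[2] r1 [restricted_mode AND break_glass -> can_invite]; r11 [break_glass -> can_publish]. ⇒ new: can_invite, can_publish.
[3] r2 [role_editor AND can_invite -> device_trusted]; r8 [can_invite AND admin_console -> role_admin]. ⇒ new: device_trusted, role_admin.
Closure: {admin_console, audit_required, break_glass, can_delete, can_invite, can_publish, can_read, can_write, device_trusted, owner, quota_ok, restricted_mode, role_admin, role_editor, role_viewer, session_fresh, sso_linked} — 17 facts.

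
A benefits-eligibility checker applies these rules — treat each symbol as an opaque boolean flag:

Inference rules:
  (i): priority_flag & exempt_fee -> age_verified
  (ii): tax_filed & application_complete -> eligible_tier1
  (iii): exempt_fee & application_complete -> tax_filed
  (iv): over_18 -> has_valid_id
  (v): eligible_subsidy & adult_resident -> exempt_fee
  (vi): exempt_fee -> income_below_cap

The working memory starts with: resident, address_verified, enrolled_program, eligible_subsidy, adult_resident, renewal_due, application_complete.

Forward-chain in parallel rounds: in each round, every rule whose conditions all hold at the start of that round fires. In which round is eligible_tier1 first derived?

3

Round 1: (v) [eligible_subsidy & adult_resident -> exempt_fee]. Adds exempt_fee.
Round 2: (iii) [exempt_fee & application_complete -> tax_filed]; (vi) [exempt_fee -> income_below_cap]. Adds tax_filed, income_below_cap.
Round 3: (ii) [tax_filed & application_complete -> eligible_tier1]. Adds eligible_tier1.
eligible_tier1 first appears in round 3.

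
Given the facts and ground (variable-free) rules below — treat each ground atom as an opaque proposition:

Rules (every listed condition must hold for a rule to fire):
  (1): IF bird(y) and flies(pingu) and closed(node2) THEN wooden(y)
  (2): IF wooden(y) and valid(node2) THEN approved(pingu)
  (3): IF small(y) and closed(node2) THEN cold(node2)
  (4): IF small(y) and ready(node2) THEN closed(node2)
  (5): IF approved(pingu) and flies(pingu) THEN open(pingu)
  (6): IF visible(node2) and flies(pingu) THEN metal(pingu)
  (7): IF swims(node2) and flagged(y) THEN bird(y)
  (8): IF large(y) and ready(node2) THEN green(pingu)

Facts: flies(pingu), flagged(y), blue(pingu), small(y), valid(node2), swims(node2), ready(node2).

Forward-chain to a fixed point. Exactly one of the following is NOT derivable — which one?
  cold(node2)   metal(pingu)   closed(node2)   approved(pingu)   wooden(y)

metal(pingu)

Round 1: (4) [IF small(y) and ready(node2) THEN closed(node2)]; (7) [IF swims(node2) and flagged(y) THEN bird(y)]. New: closed(node2), bird(y).
Round 2: (1) [IF bird(y) and flies(pingu) and closed(node2) THEN wooden(y)]; (3) [IF small(y) and closed(node2) THEN cold(node2)]. New: wooden(y), cold(node2).
Round 3: (2) [IF wooden(y) and valid(node2) THEN approved(pingu)]. New: approved(pingu).
Round 4: (5) [IF approved(pingu) and flies(pingu) THEN open(pingu)]. New: open(pingu).
Derived: cold(node2) (round 2), approved(pingu) (round 3), wooden(y) (round 2), closed(node2) (round 1). metal(pingu) never appears in any round.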